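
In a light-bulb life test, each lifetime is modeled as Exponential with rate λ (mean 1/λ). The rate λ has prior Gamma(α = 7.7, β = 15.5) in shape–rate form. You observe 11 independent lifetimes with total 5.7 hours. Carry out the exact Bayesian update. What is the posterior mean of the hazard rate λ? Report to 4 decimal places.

With a Gamma(shape α, rate β) prior on the exponential rate λ, the posterior after n observations with total T = Σxᵢ is Gamma(α+n, β+T).
Posterior: Gamma(7.7+11, 15.5+5.7) = Gamma(18.7, 21.2).
Posterior mean of λ = α/β = 18.7/21.2 = 0.8821.

0.8821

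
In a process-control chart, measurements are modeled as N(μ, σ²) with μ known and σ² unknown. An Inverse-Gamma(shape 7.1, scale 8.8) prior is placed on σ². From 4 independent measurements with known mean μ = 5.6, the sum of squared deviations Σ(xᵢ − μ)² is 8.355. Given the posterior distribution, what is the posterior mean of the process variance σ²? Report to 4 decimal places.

1.6022

With known mean μ and an Inverse-Gamma(α, β) prior on σ², the Normal likelihood is conjugate: posterior is Inv-Gamma(α + n/2, β + Σ(xᵢ−μ)²/2).
Posterior: Inv-Gamma(7.1 + 4/2, 8.8 + 8.355/2) = Inv-Gamma(9.10, 12.9775).
E[σ²|data] = β/(α−1) = 12.9775/8.10 = 1.6022.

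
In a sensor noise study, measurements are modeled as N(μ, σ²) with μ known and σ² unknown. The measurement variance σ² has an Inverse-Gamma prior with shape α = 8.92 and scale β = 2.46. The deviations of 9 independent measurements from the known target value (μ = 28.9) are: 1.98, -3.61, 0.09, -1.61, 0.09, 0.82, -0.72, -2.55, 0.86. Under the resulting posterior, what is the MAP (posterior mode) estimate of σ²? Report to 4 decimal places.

1.1413

With known mean μ and an Inverse-Gamma(α, β) prior on σ², the Normal likelihood is conjugate: posterior is Inv-Gamma(α + n/2, β + Σ(xᵢ−μ)²/2).
Σ(xᵢ−μ)² = (1.98)² + (-3.61)² + (0.09)² + (-1.61)² + (0.09)² + (0.82)² + (-0.72)² + (-2.55)² + (0.86)² = 27.9937.
Posterior: Inv-Gamma(8.92 + 9/2, 2.46 + 27.9937/2) = Inv-Gamma(13.42, 16.45685).
Mode = β/(α+1) = 16.45685/14.42 = 1.1413.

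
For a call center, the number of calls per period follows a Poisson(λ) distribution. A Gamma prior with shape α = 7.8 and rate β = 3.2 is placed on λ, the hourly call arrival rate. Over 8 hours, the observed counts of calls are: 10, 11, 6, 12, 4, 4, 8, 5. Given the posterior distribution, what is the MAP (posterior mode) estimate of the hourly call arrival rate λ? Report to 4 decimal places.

5.9643

With a Gamma(shape α, rate β) prior, the Poisson likelihood is conjugate: the posterior is Gamma(α + ΣXᵢ, β + n).
Sum of counts S = 60 over n = 8 hours.
Posterior: Gamma(α+S, β+n) = Gamma(7.8+60, 3.2+8) = Gamma(67.8, 11.2).
Mode of Gamma(α,β) for α≥1 is (α−1)/β = 66.8/11.2 = 5.9643.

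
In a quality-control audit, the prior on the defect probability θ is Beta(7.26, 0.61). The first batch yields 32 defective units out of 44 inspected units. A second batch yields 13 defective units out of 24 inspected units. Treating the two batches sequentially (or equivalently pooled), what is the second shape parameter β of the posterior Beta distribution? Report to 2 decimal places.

23.61

The Beta prior is conjugate to a Binomial/Bernoulli likelihood; the update adds successes to α and failures to β.
After batch 1: Beta(7.26+32, 0.61+12) = Beta(39.26, 12.61).
After batch 2: Beta(39.26+13, 12.61+11) = Beta(52.26, 23.61).
Posterior β = 23.61.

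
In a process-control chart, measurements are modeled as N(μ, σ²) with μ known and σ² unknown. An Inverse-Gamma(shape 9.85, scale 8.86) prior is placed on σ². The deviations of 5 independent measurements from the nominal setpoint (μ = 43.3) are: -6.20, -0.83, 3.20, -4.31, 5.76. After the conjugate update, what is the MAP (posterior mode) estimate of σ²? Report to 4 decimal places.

With known mean μ and an Inverse-Gamma(α, β) prior on σ², the Normal likelihood is conjugate: posterior is Inv-Gamma(α + n/2, β + Σ(xᵢ−μ)²/2).
Σ(xᵢ−μ)² = (-6.20)² + (-0.83)² + (3.20)² + (-4.31)² + (5.76)² = 101.1226.
Posterior: Inv-Gamma(9.85 + 5/2, 8.86 + 101.1226/2) = Inv-Gamma(12.35, 59.42130).
Mode = β/(α+1) = 59.42130/13.35 = 4.4510.

4.4510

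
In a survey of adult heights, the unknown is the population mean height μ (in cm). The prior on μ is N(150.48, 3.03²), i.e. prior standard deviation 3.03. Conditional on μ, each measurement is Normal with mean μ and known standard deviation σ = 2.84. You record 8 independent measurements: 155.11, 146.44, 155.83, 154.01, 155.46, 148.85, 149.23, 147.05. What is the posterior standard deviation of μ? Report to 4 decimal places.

For Normal data with known variance σ², a Normal(μ₀, σ₀²) prior on μ is conjugate. Posterior precision = 1/σ₀² + n/σ²; posterior mean is the precision-weighted average of μ₀ and x̄.
σ₀² = 3.03² = 9.1809, σ² = 2.84² = 8.0656; σ² + n·σ₀² = 8.0656 + 8·9.1809 = 81.5128.
Posterior precision = 1/σ₀² + n/σ² = 1/9.1809 + 8/8.0656 = (σ² + n·σ₀²)/(σ₀²σ²) = 81.5128/(9.1809·8.0656); posterior variance σₙ² = σ₀²σ²/(σ² + n·σ₀²) = 9.1809·8.0656/81.5128 = 0.908440.
Posterior SD = √σₙ² = √(9.1809·8.0656/81.5128) = 0.9531.

0.9531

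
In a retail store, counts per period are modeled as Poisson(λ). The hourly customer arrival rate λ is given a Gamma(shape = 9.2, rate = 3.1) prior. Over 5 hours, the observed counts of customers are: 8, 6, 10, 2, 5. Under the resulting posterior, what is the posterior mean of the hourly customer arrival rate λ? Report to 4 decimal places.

4.9630

With a Gamma(shape α, rate β) prior, the Poisson likelihood is conjugate: the posterior is Gamma(α + ΣXᵢ, β + n).
Sum of counts S = 31 over n = 5 hours.
Posterior: Gamma(α+S, β+n) = Gamma(9.2+31, 3.1+5) = Gamma(40.2, 8.1).
Posterior mean = α/β = 40.2/8.1 = 4.9630.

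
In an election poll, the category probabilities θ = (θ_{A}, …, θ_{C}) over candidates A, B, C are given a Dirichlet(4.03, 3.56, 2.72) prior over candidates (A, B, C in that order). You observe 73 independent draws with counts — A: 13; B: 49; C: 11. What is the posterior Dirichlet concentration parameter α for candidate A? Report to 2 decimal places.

17.03

The Dirichlet prior is conjugate to the Multinomial likelihood: each posterior αⱼ = prior αⱼ + observed count nⱼ.
Posterior concentration: (17.03, 52.56, 13.72), total = 83.31.
α_{A} = 4.03 + 13 = 17.03.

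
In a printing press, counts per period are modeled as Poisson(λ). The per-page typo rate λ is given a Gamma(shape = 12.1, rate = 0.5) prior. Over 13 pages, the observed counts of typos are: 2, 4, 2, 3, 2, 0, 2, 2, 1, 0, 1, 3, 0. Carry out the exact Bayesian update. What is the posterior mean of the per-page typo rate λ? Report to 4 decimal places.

2.5259

With a Gamma(shape α, rate β) prior, the Poisson likelihood is conjugate: the posterior is Gamma(α + ΣXᵢ, β + n).
Sum of counts S = 22 over n = 13 pages.
Posterior: Gamma(α+S, β+n) = Gamma(12.1+22, 0.5+13) = Gamma(34.1, 13.5).
Posterior mean = α/β = 34.1/13.5 = 2.5259.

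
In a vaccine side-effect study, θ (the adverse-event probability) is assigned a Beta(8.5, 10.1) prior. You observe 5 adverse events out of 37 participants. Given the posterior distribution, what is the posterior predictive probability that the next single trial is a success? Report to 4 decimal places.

0.2428

The Beta prior is conjugate to a Binomial/Bernoulli likelihood; the update adds successes to α and failures to β.
Posterior: Beta(α+k, β+n−k) = Beta(8.5+5, 10.1+32) = Beta(13.5, 42.1).
For a single future Bernoulli trial, P(success | data) = α/(α+β) = 0.2428.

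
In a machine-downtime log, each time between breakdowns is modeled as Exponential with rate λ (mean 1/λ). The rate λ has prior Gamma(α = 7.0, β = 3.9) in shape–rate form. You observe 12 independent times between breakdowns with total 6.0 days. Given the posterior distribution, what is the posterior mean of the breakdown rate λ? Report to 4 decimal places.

1.9192

With a Gamma(shape α, rate β) prior on the exponential rate λ, the posterior after n observations with total T = Σxᵢ is Gamma(α+n, β+T).
Posterior: Gamma(7.0+12, 3.9+6.0) = Gamma(19.0, 9.9).
Posterior mean of λ = α/β = 19.0/9.9 = 1.9192.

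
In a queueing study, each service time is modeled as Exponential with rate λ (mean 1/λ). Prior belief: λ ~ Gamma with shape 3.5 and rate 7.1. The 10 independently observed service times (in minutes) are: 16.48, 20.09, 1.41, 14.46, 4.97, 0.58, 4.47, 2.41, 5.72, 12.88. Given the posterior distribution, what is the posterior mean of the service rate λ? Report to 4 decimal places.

With a Gamma(shape α, rate β) prior on the exponential rate λ, the posterior after n observations with total T = Σxᵢ is Gamma(α+n, β+T).
Sum of observations T = 83.47 minutes; n = 10.
Posterior: Gamma(3.5+10, 7.1+83.47) = Gamma(13.5, 90.57).
Posterior mean of λ = α/β = 13.5/90.57 = 0.1491.

0.1491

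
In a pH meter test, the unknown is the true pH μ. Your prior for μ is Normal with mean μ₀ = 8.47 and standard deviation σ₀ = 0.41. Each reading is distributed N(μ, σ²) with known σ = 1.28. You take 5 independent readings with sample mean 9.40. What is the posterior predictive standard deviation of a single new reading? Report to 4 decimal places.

1.3227

For Normal data with known variance σ², a Normal(μ₀, σ₀²) prior on μ is conjugate. Posterior precision = 1/σ₀² + n/σ²; posterior mean is the precision-weighted average of μ₀ and x̄.
σ₀² = 0.41² = 0.1681, σ² = 1.28² = 1.6384; σ² + n·σ₀² = 1.6384 + 5·0.1681 = 2.4789.
Posterior precision = 1/σ₀² + n/σ² = 1/0.1681 + 5/1.6384 = (σ² + n·σ₀²)/(σ₀²σ²) = 2.4789/(0.1681·1.6384); posterior variance σₙ² = σ₀²σ²/(σ² + n·σ₀²) = 0.1681·1.6384/2.4789 = 0.111104.
Predictive variance for one new observation = σₙ² + σ² = 0.1681·1.6384/2.4789 + 1.6384 = σ²·(σ₀² + 2.4789)/2.4789 = 1.6384·2.647/2.4789 = 1.749504; SD = √(1.6384·2.647/2.4789) = 1.3227.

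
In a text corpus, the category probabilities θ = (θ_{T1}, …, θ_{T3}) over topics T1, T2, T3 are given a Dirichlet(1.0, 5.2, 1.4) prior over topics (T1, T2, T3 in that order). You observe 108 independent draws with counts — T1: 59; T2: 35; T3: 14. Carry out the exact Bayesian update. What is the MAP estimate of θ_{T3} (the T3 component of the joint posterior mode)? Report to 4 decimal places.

The Dirichlet prior is conjugate to the Multinomial likelihood: each posterior αⱼ = prior αⱼ + observed count nⱼ.
Posterior concentration: (60.0, 40.2, 15.4), total = 115.6.
Joint mode component: (α_{T3}−1)/(Σα−K) = 14.4/112.6 = 0.1279.

0.1279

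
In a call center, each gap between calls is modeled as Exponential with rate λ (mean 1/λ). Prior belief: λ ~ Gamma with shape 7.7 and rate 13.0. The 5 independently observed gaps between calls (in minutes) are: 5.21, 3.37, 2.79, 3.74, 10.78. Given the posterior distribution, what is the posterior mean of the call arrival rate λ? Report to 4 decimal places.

With a Gamma(shape α, rate β) prior on the exponential rate λ, the posterior after n observations with total T = Σxᵢ is Gamma(α+n, β+T).
Sum of observations T = 25.89 minutes; n = 5.
Posterior: Gamma(7.7+5, 13.0+25.89) = Gamma(12.7, 38.89).
Posterior mean of λ = α/β = 12.7/38.89 = 0.3266.

0.3266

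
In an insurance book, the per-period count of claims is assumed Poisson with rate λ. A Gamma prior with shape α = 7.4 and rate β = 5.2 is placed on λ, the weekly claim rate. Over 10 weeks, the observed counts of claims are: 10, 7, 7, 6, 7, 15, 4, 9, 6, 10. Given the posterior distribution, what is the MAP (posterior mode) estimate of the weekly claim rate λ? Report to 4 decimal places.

With a Gamma(shape α, rate β) prior, the Poisson likelihood is conjugate: the posterior is Gamma(α + ΣXᵢ, β + n).
Sum of counts S = 81 over n = 10 weeks.
Posterior: Gamma(α+S, β+n) = Gamma(7.4+81, 5.2+10) = Gamma(88.4, 15.2).
Mode of Gamma(α,β) for α≥1 is (α−1)/β = 87.4/15.2 = 5.7500.

5.7500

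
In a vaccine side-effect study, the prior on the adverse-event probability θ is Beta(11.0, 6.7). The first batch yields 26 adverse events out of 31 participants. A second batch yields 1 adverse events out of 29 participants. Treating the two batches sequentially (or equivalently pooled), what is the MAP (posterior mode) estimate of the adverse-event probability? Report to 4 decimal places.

0.4888

The Beta prior is conjugate to a Binomial/Bernoulli likelihood; the update adds successes to α and failures to β.
After batch 1: Beta(11.0+26, 6.7+5) = Beta(37.0, 11.7).
After batch 2: Beta(37.0+1, 11.7+28) = Beta(38.0, 39.7).
Mode of Beta(a,b) for a,b>1 is (a−1)/(a+b−2) = 37.0/75.7 = 0.4888.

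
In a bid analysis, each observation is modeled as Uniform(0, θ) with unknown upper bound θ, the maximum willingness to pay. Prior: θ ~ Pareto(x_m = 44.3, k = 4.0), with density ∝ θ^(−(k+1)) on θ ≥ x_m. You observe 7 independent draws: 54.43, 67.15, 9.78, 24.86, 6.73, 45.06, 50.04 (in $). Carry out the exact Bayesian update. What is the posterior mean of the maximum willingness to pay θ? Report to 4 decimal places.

73.8650

A Pareto(scale x_m, shape k) prior on the upper bound θ of Uniform(0, θ) is conjugate: posterior is Pareto(max(x_m, max xᵢ), k + n).
Sample maximum = 67.15; prior scale x_m = 44.3 → posterior scale = max = 67.15.
Posterior shape = 4.0 + 7 = 11.0.
E[θ|data] = k·x_m/(k−1) = 11.0·67.15/10.0 = 73.8650.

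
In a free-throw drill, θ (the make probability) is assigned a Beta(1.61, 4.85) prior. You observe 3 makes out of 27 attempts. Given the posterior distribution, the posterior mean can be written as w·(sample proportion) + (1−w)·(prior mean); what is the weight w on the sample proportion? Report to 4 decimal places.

The Beta prior is conjugate to a Binomial/Bernoulli likelihood; the update adds successes to α and failures to β.
Posterior mean = (α₀+k)/(α₀+β₀+n) = [n/(α₀+β₀+n)]·(k/n) + [(α₀+β₀)/(α₀+β₀+n)]·α₀/(α₀+β₀), so only n and the prior enter the weight.
The weight on the data is w = n/(α₀+β₀+n) = 27/(1.61+4.85+27) = 27/33.46 = 0.8069.

0.8069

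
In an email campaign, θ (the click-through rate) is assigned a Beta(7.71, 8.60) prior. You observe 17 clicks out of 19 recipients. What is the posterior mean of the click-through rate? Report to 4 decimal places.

0.6998

The Beta prior is conjugate to a Binomial/Bernoulli likelihood; the update adds successes to α and failures to β.
Posterior: Beta(α+k, β+n−k) = Beta(7.71+17, 8.60+2) = Beta(24.71, 10.60).
Posterior mean = α/(α+β) = 24.71/35.31 = 0.6998.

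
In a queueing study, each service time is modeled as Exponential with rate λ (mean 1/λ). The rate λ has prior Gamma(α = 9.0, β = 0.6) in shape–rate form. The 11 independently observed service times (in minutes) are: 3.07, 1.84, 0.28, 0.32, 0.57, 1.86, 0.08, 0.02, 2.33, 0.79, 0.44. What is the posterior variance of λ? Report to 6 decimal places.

0.134372

With a Gamma(shape α, rate β) prior on the exponential rate λ, the posterior after n observations with total T = Σxᵢ is Gamma(α+n, β+T).
Sum of observations T = 11.60 minutes; n = 11.
Posterior: Gamma(9.0+11, 0.6+11.60) = Gamma(20.0, 12.20).
Var = α/β² = 0.134372.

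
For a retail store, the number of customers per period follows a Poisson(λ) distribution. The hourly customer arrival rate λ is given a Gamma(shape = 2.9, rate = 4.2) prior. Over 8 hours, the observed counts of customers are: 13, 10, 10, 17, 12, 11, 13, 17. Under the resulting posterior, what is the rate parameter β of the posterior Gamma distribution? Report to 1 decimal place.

With a Gamma(shape α, rate β) prior, the Poisson likelihood is conjugate: the posterior is Gamma(α + ΣXᵢ, β + n).
Sum of counts S = 103 over n = 8 hours.
Posterior: Gamma(α+S, β+n) = Gamma(2.9+103, 4.2+8) = Gamma(105.9, 12.2).
Posterior β = 12.2.

12.2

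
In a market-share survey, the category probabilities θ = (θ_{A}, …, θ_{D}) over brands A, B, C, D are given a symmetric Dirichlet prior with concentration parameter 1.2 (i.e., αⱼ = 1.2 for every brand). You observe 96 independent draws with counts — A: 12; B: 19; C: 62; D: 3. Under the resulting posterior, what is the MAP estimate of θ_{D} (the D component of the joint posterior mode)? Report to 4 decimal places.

0.0331

The Dirichlet prior is conjugate to the Multinomial likelihood: each posterior αⱼ = prior αⱼ + observed count nⱼ.
Posterior concentration: (13.2, 20.2, 63.2, 4.2), total = 100.8.
Joint mode component: (α_{D}−1)/(Σα−K) = 3.2/96.8 = 0.0331.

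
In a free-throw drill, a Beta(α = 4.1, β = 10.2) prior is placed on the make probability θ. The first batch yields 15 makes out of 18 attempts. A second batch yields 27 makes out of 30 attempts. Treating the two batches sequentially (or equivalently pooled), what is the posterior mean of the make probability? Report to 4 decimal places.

0.7400

The Beta prior is conjugate to a Binomial/Bernoulli likelihood; the update adds successes to α and failures to β.
After batch 1: Beta(4.1+15, 10.2+3) = Beta(19.1, 13.2).
After batch 2: Beta(19.1+27, 13.2+3) = Beta(46.1, 16.2).
Posterior mean = α/(α+β) = 46.1/62.3 = 0.7400.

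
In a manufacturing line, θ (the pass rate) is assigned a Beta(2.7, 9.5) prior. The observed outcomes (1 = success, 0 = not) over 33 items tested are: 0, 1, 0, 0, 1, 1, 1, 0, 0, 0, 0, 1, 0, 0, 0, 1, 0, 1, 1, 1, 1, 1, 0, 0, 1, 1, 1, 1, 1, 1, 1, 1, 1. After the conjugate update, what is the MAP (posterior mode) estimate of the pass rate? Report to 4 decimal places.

The Beta prior is conjugate to a Binomial/Bernoulli likelihood; the update adds successes to α and failures to β.
Posterior: Beta(α+k, β+n−k) = Beta(2.7+20, 9.5+13) = Beta(22.7, 22.5).
Mode of Beta(a,b) for a,b>1 is (a−1)/(a+b−2) = 21.7/43.2 = 0.5023.

0.5023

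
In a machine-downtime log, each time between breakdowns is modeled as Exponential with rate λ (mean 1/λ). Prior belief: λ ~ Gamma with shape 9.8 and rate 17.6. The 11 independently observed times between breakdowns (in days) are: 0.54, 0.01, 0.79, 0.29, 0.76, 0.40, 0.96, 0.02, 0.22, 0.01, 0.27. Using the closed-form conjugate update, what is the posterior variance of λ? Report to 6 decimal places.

With a Gamma(shape α, rate β) prior on the exponential rate λ, the posterior after n observations with total T = Σxᵢ is Gamma(α+n, β+T).
Sum of observations T = 4.27 days; n = 11.
Posterior: Gamma(9.8+11, 17.6+4.27) = Gamma(20.8, 21.87).
Var = α/β² = 0.043488.

0.043488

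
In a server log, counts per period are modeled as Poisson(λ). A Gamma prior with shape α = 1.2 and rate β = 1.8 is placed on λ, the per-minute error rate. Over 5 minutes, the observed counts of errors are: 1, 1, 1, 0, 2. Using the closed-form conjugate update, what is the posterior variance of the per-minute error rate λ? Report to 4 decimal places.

0.1341

With a Gamma(shape α, rate β) prior, the Poisson likelihood is conjugate: the posterior is Gamma(α + ΣXᵢ, β + n).
Sum of counts S = 5 over n = 5 minutes.
Posterior: Gamma(α+S, β+n) = Gamma(1.2+5, 1.8+5) = Gamma(6.2, 6.8).
Var = α/β² = 6.2/6.8² = 0.1341.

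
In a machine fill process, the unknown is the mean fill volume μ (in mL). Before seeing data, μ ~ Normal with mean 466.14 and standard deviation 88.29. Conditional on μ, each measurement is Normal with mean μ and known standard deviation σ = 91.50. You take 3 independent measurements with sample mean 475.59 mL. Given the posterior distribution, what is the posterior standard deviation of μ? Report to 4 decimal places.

For Normal data with known variance σ², a Normal(μ₀, σ₀²) prior on μ is conjugate. Posterior precision = 1/σ₀² + n/σ²; posterior mean is the precision-weighted average of μ₀ and x̄.
σ₀² = 88.29² = 7795.1241, σ² = 91.50² = 8372.25; σ² + n·σ₀² = 8372.25 + 3·7795.1241 = 31757.6223.
Posterior precision = 1/σ₀² + n/σ² = 1/7795.1241 + 3/8372.25 = (σ² + n·σ₀²)/(σ₀²σ²) = 31757.6223/(7795.1241·8372.25); posterior variance σₙ² = σ₀²σ²/(σ² + n·σ₀²) = 7795.1241·8372.25/31757.6223 = 2055.025629.
Posterior SD = √σₙ² = √(7795.1241·8372.25/31757.6223) = 45.3324.

45.3324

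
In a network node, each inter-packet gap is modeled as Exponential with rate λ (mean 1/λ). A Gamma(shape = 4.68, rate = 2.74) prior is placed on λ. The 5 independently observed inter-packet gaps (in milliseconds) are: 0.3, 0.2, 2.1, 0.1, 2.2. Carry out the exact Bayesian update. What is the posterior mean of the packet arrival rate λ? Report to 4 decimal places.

1.2670

With a Gamma(shape α, rate β) prior on the exponential rate λ, the posterior after n observations with total T = Σxᵢ is Gamma(α+n, β+T).
Sum of observations T = 4.9 milliseconds; n = 5.
Posterior: Gamma(4.68+5, 2.74+4.9) = Gamma(9.68, 7.64).
Posterior mean of λ = α/β = 9.68/7.64 = 1.2670.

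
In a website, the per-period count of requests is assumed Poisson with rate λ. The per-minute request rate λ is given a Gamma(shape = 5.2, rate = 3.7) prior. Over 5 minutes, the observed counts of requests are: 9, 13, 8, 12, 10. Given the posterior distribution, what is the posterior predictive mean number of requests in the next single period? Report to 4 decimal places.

6.5747

With a Gamma(shape α, rate β) prior, the Poisson likelihood is conjugate: the posterior is Gamma(α + ΣXᵢ, β + n).
Sum of counts S = 52 over n = 5 minutes.
Posterior: Gamma(α+S, β+n) = Gamma(5.2+52, 3.7+5) = Gamma(57.2, 8.7).
The predictive distribution for one future period is NegBinom with mean α/β = 6.5747.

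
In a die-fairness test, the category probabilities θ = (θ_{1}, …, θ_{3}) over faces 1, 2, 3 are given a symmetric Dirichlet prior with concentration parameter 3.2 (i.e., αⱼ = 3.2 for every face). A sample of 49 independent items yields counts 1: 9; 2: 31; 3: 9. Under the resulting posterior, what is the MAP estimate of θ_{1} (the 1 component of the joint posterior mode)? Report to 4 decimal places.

0.2014

The Dirichlet prior is conjugate to the Multinomial likelihood: each posterior αⱼ = prior αⱼ + observed count nⱼ.
Posterior concentration: (12.2, 34.2, 12.2), total = 58.6.
Joint mode component: (α_{1}−1)/(Σα−K) = 11.2/55.6 = 0.2014.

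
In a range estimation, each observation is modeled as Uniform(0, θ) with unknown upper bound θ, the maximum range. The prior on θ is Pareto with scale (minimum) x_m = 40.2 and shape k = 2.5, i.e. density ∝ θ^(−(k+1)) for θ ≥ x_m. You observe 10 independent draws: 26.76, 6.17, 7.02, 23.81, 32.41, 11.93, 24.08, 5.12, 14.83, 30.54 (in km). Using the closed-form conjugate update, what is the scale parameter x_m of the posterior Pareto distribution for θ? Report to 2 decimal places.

40.20

A Pareto(scale x_m, shape k) prior on the upper bound θ of Uniform(0, θ) is conjugate: posterior is Pareto(max(x_m, max xᵢ), k + n).
Sample maximum = 32.41; prior scale x_m = 40.2 → posterior scale = max = 40.20.
Posterior shape = 2.5 + 10 = 12.5.
Posterior scale x_m = 40.20.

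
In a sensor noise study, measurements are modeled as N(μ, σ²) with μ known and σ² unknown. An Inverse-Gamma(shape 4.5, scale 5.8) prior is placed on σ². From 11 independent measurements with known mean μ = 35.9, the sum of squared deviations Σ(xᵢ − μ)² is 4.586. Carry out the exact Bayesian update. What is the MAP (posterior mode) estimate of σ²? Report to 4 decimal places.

With known mean μ and an Inverse-Gamma(α, β) prior on σ², the Normal likelihood is conjugate: posterior is Inv-Gamma(α + n/2, β + Σ(xᵢ−μ)²/2).
Posterior: Inv-Gamma(4.5 + 11/2, 5.8 + 4.586/2) = Inv-Gamma(10.00, 8.0930).
Mode = β/(α+1) = 8.0930/11.00 = 0.7357.

0.7357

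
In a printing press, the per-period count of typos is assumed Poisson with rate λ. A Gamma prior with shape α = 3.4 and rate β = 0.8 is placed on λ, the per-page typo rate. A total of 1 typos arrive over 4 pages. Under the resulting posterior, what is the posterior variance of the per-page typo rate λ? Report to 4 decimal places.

0.1910

With a Gamma(shape α, rate β) prior, the Poisson likelihood is conjugate: the posterior is Gamma(α + ΣXᵢ, β + n).
Posterior: Gamma(α+S, β+n) = Gamma(3.4+1, 0.8+4) = Gamma(4.4, 4.8).
Var = α/β² = 4.4/4.8² = 0.1910.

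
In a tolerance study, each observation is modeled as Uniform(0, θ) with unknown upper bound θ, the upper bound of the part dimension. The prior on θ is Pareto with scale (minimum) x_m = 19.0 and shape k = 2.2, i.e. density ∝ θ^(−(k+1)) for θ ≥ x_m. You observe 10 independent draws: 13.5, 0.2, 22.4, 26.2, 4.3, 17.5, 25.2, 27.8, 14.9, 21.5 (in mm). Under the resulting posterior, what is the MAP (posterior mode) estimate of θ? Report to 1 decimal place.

A Pareto(scale x_m, shape k) prior on the upper bound θ of Uniform(0, θ) is conjugate: posterior is Pareto(max(x_m, max xᵢ), k + n).
Sample maximum = 27.8; prior scale x_m = 19.0 → posterior scale = max = 27.8.
Posterior shape = 2.2 + 10 = 12.2.
The Pareto density is decreasing on [x_m, ∞), so the mode is x_m = 27.8.

27.8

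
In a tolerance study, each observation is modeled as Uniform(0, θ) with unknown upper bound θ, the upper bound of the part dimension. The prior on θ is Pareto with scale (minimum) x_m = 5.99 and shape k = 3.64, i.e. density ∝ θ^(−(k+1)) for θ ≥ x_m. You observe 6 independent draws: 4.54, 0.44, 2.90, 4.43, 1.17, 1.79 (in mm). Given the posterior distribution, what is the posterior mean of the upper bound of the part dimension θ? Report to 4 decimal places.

A Pareto(scale x_m, shape k) prior on the upper bound θ of Uniform(0, θ) is conjugate: posterior is Pareto(max(x_m, max xᵢ), k + n).
Sample maximum = 4.54; prior scale x_m = 5.99 → posterior scale = max = 5.99.
Posterior shape = 3.64 + 6 = 9.64.
E[θ|data] = k·x_m/(k−1) = 9.64·5.99/8.64 = 6.6833.

6.6833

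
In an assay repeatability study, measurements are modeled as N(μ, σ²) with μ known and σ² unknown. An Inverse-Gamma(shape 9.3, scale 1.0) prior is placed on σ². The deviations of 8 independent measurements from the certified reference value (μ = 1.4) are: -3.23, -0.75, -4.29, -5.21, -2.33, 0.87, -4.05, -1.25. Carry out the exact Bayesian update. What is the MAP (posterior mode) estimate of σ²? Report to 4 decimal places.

With known mean μ and an Inverse-Gamma(α, β) prior on σ², the Normal likelihood is conjugate: posterior is Inv-Gamma(α + n/2, β + Σ(xᵢ−μ)²/2).
Σ(xᵢ−μ)² = (-3.23)² + (-0.75)² + (-4.29)² + (-5.21)² + (-2.33)² + (0.87)² + (-4.05)² + (-1.25)² = 80.6944.
Posterior: Inv-Gamma(9.3 + 8/2, 1.0 + 80.6944/2) = Inv-Gamma(13.30, 41.34720).
Mode = β/(α+1) = 41.34720/14.30 = 2.8914.

2.8914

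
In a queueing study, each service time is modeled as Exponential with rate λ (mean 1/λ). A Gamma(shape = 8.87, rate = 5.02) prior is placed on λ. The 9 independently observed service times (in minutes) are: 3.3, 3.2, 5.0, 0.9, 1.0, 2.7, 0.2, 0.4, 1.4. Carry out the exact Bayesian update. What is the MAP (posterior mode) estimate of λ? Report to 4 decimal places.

0.7297

With a Gamma(shape α, rate β) prior on the exponential rate λ, the posterior after n observations with total T = Σxᵢ is Gamma(α+n, β+T).
Sum of observations T = 18.1 minutes; n = 9.
Posterior: Gamma(8.87+9, 5.02+18.1) = Gamma(17.87, 23.12).
Mode = (α−1)/β = 0.7297.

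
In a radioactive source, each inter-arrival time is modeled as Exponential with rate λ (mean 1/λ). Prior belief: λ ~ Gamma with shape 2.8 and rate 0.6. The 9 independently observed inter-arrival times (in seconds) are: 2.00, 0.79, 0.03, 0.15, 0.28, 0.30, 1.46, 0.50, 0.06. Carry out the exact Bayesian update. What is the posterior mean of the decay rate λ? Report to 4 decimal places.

1.9125

With a Gamma(shape α, rate β) prior on the exponential rate λ, the posterior after n observations with total T = Σxᵢ is Gamma(α+n, β+T).
Sum of observations T = 5.57 seconds; n = 9.
Posterior: Gamma(2.8+9, 0.6+5.57) = Gamma(11.8, 6.17).
Posterior mean of λ = α/β = 11.8/6.17 = 1.9125.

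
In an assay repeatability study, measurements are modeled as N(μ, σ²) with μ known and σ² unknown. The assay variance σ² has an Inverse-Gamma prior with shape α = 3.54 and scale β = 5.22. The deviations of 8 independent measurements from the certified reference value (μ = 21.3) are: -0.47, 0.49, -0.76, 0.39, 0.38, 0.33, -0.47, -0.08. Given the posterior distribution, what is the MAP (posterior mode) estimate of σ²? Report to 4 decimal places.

0.7091

With known mean μ and an Inverse-Gamma(α, β) prior on σ², the Normal likelihood is conjugate: posterior is Inv-Gamma(α + n/2, β + Σ(xᵢ−μ)²/2).
Σ(xᵢ−μ)² = (-0.47)² + (0.49)² + (-0.76)² + (0.39)² + (0.38)² + (0.33)² + (-0.47)² + (-0.08)² = 1.6713.
Posterior: Inv-Gamma(3.54 + 8/2, 5.22 + 1.6713/2) = Inv-Gamma(7.54, 6.05565).
Mode = β/(α+1) = 6.05565/8.54 = 0.7091.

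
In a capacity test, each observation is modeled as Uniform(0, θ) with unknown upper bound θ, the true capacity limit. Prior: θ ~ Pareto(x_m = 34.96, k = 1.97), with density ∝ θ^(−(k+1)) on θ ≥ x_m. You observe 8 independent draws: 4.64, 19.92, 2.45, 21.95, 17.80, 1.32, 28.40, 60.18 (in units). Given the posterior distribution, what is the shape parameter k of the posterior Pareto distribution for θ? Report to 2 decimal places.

9.97

A Pareto(scale x_m, shape k) prior on the upper bound θ of Uniform(0, θ) is conjugate: posterior is Pareto(max(x_m, max xᵢ), k + n).
Sample maximum = 60.18; prior scale x_m = 34.96 → posterior scale = max = 60.18.
Posterior shape = 1.97 + 8 = 9.97.
Posterior shape k = 9.97.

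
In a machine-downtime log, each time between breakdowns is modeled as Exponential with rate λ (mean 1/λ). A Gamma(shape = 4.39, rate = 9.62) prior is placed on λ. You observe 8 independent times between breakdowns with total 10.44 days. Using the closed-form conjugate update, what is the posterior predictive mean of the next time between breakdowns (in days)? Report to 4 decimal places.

With a Gamma(shape α, rate β) prior on the exponential rate λ, the posterior after n observations with total T = Σxᵢ is Gamma(α+n, β+T).
Posterior: Gamma(4.39+8, 9.62+10.44) = Gamma(12.39, 20.06).
The predictive distribution for the next observation is Lomax; its mean is β/(α−1) = 20.06/11.39 = 1.7612.

1.7612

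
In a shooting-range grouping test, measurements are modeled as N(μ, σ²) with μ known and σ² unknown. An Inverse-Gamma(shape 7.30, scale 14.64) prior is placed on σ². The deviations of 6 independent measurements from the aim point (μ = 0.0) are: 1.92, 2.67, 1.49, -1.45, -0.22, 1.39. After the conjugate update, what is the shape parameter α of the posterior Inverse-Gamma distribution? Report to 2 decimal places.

10.30

With known mean μ and an Inverse-Gamma(α, β) prior on σ², the Normal likelihood is conjugate: posterior is Inv-Gamma(α + n/2, β + Σ(xᵢ−μ)²/2).
Σ(xᵢ−μ)² = (1.92)² + (2.67)² + (1.49)² + (-1.45)² + (-0.22)² + (1.39)² = 17.1184.
Posterior: Inv-Gamma(7.30 + 6/2, 14.64 + 17.1184/2) = Inv-Gamma(10.30, 23.19920).
Posterior α = 10.30.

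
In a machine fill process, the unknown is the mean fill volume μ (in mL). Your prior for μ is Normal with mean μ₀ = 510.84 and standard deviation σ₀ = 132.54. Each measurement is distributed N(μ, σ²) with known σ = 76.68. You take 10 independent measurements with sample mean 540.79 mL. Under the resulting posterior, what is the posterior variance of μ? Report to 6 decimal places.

For Normal data with known variance σ², a Normal(μ₀, σ₀²) prior on μ is conjugate. Posterior precision = 1/σ₀² + n/σ²; posterior mean is the precision-weighted average of μ₀ and x̄.
σ₀² = 132.54² = 17566.8516, σ² = 76.68² = 5879.8224; σ² + n·σ₀² = 5879.8224 + 10·17566.8516 = 181548.3384.
Posterior precision = 1/σ₀² + n/σ² = 1/17566.8516 + 10/5879.8224 = (σ² + n·σ₀²)/(σ₀²σ²) = 181548.3384/(17566.8516·5879.8224); posterior variance σₙ² = σ₀²σ²/(σ² + n·σ₀²) = 17566.8516·5879.8224/181548.3384 = 568.939206.

568.939206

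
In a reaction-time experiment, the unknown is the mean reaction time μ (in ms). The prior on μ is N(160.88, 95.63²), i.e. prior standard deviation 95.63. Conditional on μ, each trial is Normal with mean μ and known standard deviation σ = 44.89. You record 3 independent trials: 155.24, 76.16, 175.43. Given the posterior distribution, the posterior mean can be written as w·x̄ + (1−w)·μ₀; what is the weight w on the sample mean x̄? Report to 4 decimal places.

For Normal data with known variance σ², a Normal(μ₀, σ₀²) prior on μ is conjugate. Posterior precision = 1/σ₀² + n/σ²; posterior mean is the precision-weighted average of μ₀ and x̄.
σ₀² = 95.63² = 9145.0969, σ² = 44.89² = 2015.1121. Prior precision 1/σ₀² = 1/9145.0969; data precision n/σ² = 3/2015.1121.
w = (n/σ²)/(1/σ₀² + n/σ²) = n·σ₀²/(σ² + n·σ₀²) = 3·9145.0969/(2015.1121 + 3·9145.0969) = 27435.2907/29450.4028 = 0.9316.

0.9316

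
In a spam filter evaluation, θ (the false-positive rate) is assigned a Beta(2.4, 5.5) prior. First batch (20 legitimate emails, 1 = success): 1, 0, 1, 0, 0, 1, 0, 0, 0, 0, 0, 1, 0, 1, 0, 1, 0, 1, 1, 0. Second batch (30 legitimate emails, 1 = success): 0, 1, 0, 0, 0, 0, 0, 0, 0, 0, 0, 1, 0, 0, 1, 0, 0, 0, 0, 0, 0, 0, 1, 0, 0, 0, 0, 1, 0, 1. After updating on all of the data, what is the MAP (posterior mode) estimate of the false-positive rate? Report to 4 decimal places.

The Beta prior is conjugate to a Binomial/Bernoulli likelihood; the update adds successes to α and failures to β.
After batch 1: Beta(2.4+8, 5.5+12) = Beta(10.4, 17.5).
After batch 2: Beta(10.4+6, 17.5+24) = Beta(16.4, 41.5).
Mode of Beta(a,b) for a,b>1 is (a−1)/(a+b−2) = 15.4/55.9 = 0.2755.

0.2755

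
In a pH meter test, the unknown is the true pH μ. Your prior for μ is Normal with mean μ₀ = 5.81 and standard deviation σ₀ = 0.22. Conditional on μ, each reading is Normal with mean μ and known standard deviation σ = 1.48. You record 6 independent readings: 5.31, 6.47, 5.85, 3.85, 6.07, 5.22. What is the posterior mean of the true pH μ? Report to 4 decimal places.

5.7692

For Normal data with known variance σ², a Normal(μ₀, σ₀²) prior on μ is conjugate. Posterior precision = 1/σ₀² + n/σ²; posterior mean is the precision-weighted average of μ₀ and x̄.
Σxᵢ = 5.31 + 6.47 + 5.85 + 3.85 + 6.07 + 5.22 = 32.77, so n·x̄ = 32.77.
σ₀² = 0.22² = 0.0484, σ² = 1.48² = 2.1904; σ² + n·σ₀² = 2.1904 + 6·0.0484 = 2.4808.
Posterior mean = (μ₀/σ₀² + n·x̄/σ²)/(1/σ₀² + n/σ²) = (σ²·μ₀ + σ₀²·n·x̄)/(σ² + n·σ₀²) = (2.1904·5.81 + 0.0484·32.77)/2.4808 = 14.312292/2.4808 = 5.7692.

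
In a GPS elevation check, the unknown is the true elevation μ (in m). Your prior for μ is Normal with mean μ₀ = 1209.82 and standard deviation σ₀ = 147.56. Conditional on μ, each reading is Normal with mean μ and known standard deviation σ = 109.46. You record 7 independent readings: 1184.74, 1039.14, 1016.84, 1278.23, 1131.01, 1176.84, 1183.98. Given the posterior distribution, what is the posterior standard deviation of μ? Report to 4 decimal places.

39.8359

For Normal data with known variance σ², a Normal(μ₀, σ₀²) prior on μ is conjugate. Posterior precision = 1/σ₀² + n/σ²; posterior mean is the precision-weighted average of μ₀ and x̄.
σ₀² = 147.56² = 21773.9536, σ² = 109.46² = 11981.4916; σ² + n·σ₀² = 11981.4916 + 7·21773.9536 = 164399.1668.
Posterior precision = 1/σ₀² + n/σ² = 1/21773.9536 + 7/11981.4916 = (σ² + n·σ₀²)/(σ₀²σ²) = 164399.1668/(21773.9536·11981.4916); posterior variance σₙ² = σ₀²σ²/(σ² + n·σ₀²) = 21773.9536·11981.4916/164399.1668 = 1586.896377.
Posterior SD = √σₙ² = √(21773.9536·11981.4916/164399.1668) = 39.8359.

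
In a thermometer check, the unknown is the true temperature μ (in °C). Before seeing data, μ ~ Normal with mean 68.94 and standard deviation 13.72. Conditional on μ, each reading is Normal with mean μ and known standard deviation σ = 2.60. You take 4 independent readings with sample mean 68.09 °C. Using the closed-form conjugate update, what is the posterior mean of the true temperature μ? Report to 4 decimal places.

For Normal data with known variance σ², a Normal(μ₀, σ₀²) prior on μ is conjugate. Posterior precision = 1/σ₀² + n/σ²; posterior mean is the precision-weighted average of μ₀ and x̄.
n·x̄ = 4·68.09 = 272.36.
σ₀² = 13.72² = 188.2384, σ² = 2.60² = 6.76; σ² + n·σ₀² = 6.76 + 4·188.2384 = 759.7136.
Posterior mean = (μ₀/σ₀² + n·x̄/σ²)/(1/σ₀² + n/σ²) = (σ²·μ₀ + σ₀²·n·x̄)/(σ² + n·σ₀²) = (6.76·68.94 + 188.2384·272.36)/759.7136 = 51734.645024/759.7136 = 68.0976.

68.0976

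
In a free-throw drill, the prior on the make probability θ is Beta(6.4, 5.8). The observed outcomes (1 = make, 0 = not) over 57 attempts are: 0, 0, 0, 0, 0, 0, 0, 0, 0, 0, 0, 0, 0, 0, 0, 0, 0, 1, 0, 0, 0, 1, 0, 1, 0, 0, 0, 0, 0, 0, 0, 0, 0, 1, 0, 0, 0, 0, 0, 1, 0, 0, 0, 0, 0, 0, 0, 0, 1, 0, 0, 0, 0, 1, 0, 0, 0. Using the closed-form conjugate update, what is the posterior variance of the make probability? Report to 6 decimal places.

The Beta prior is conjugate to a Binomial/Bernoulli likelihood; the update adds successes to α and failures to β.
Posterior: Beta(α+k, β+n−k) = Beta(6.4+7, 5.8+50) = Beta(13.4, 55.8).
Var = αβ/((α+β)²(α+β+1)) = 13.4·55.8/(69.2²·70.2) = 0.002224.

0.002224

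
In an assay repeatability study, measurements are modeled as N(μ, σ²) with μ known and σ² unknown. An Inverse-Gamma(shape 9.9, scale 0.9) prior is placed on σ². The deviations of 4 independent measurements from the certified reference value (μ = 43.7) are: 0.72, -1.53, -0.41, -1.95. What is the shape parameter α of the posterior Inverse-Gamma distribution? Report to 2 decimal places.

11.90

With known mean μ and an Inverse-Gamma(α, β) prior on σ², the Normal likelihood is conjugate: posterior is Inv-Gamma(α + n/2, β + Σ(xᵢ−μ)²/2).
Σ(xᵢ−μ)² = (0.72)² + (-1.53)² + (-0.41)² + (-1.95)² = 6.8299.
Posterior: Inv-Gamma(9.9 + 4/2, 0.9 + 6.8299/2) = Inv-Gamma(11.90, 4.31495).
Posterior α = 11.90.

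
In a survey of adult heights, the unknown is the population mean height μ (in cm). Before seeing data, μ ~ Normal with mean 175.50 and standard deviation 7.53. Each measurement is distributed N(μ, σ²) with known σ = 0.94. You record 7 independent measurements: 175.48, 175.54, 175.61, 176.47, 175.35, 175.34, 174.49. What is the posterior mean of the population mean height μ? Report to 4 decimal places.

For Normal data with known variance σ², a Normal(μ₀, σ₀²) prior on μ is conjugate. Posterior precision = 1/σ₀² + n/σ²; posterior mean is the precision-weighted average of μ₀ and x̄.
Σxᵢ = 175.48 + 175.54 + 175.61 + 176.47 + 175.35 + 175.34 + 174.49 = 1228.28, so n·x̄ = 1228.28.
σ₀² = 7.53² = 56.7009, σ² = 0.94² = 0.8836; σ² + n·σ₀² = 0.8836 + 7·56.7009 = 397.7899.
Posterior mean = (μ₀/σ₀² + n·x̄/σ²)/(1/σ₀² + n/σ²) = (σ²·μ₀ + σ₀²·n·x̄)/(σ² + n·σ₀²) = (0.8836·175.50 + 56.7009·1228.28)/397.7899 = 69799.653252/397.7899 = 175.4686.

175.4686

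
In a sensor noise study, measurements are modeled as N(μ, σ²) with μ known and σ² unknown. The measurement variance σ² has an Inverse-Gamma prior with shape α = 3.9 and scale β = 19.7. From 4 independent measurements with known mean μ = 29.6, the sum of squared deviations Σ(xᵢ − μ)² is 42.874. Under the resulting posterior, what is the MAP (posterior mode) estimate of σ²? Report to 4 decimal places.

5.9619

With known mean μ and an Inverse-Gamma(α, β) prior on σ², the Normal likelihood is conjugate: posterior is Inv-Gamma(α + n/2, β + Σ(xᵢ−μ)²/2).
Posterior: Inv-Gamma(3.9 + 4/2, 19.7 + 42.874/2) = Inv-Gamma(5.90, 41.1370).
Mode = β/(α+1) = 41.1370/6.90 = 5.9619.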